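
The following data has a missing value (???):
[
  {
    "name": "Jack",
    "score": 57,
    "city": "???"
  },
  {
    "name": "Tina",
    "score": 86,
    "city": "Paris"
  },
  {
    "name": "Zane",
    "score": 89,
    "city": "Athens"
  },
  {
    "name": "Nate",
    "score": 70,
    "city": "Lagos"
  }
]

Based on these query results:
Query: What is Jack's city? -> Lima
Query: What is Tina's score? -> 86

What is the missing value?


The missing value is Jack's city
From query: Jack's city = Lima

ANSWER: Lima


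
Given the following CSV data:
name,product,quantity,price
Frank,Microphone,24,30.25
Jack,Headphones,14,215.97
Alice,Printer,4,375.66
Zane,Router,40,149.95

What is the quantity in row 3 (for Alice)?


Row 3: Alice
Column 'quantity' = 4

ANSWER: 4


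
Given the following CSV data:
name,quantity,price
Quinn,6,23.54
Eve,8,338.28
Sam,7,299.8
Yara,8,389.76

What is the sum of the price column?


Values in 'price' column:
  Row 1: 23.54
  Row 2: 338.28
  Row 3: 299.8
  Row 4: 389.76
Sum = 23.54 + 338.28 + 299.8 + 389.76 = 1051.38

ANSWER: 1051.38


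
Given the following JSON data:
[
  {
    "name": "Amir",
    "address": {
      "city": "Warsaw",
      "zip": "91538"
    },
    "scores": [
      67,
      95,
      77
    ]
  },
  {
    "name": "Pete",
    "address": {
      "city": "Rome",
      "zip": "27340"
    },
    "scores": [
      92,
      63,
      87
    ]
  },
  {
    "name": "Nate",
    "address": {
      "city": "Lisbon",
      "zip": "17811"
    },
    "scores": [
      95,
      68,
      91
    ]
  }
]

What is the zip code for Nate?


Path: records[2].address.zip
Value: 17811

ANSWER: 17811


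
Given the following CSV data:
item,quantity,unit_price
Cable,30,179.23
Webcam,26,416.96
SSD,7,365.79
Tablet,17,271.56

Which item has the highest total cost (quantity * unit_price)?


Computing row totals:
  Cable: 5376.9
  Webcam: 10840.96
  SSD: 2560.53
  Tablet: 4616.52
Maximum: Webcam (10840.96)

ANSWER: Webcam


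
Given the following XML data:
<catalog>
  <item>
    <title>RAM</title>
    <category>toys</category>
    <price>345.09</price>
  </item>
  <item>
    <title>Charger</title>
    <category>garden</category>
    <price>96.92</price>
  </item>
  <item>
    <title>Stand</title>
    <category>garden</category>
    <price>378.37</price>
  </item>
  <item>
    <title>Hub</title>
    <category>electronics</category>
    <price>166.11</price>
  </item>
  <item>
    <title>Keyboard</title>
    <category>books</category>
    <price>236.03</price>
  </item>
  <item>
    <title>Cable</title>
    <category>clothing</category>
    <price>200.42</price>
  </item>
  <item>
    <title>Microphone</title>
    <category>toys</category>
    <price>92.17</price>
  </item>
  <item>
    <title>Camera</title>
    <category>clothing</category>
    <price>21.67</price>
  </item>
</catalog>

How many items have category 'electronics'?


Scanning <item> elements for <category>electronics</category>:
  Item 4: Hub -> MATCH
Count: 1

ANSWER: 1


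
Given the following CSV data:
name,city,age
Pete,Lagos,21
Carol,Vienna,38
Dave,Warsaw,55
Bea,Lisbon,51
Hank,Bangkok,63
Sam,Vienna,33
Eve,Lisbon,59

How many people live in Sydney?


Scanning city column for 'Sydney':
Total matches: 0

ANSWER: 0


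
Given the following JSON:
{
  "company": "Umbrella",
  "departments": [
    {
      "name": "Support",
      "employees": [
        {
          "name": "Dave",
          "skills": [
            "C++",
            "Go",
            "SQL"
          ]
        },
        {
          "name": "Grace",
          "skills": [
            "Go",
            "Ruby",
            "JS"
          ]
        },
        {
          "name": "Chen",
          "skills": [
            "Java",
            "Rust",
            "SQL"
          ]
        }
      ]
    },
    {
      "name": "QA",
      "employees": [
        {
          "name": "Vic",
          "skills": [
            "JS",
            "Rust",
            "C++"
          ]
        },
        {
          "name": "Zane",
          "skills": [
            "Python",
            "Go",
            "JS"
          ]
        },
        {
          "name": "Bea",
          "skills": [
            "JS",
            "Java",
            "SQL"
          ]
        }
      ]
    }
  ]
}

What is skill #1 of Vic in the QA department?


Path: departments[1].employees[0].skills[0]
Value: JS

ANSWER: JS


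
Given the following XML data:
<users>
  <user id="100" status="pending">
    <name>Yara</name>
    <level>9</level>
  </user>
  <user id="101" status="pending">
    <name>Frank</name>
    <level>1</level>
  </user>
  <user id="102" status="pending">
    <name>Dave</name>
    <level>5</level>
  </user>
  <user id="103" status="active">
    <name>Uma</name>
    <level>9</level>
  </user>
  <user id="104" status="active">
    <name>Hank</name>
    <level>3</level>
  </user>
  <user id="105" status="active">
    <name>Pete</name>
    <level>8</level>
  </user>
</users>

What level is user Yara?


Finding user: Yara
<level>9</level>

ANSWER: 9


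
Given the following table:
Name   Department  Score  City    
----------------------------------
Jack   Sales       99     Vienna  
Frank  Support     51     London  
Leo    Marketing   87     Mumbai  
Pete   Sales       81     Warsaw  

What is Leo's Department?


Row 3: Leo
Department = Marketing

ANSWER: Marketing


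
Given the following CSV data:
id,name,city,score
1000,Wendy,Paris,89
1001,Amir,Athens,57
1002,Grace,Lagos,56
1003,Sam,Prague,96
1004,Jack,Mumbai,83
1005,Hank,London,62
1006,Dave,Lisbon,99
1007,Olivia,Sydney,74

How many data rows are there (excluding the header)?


Counting rows (excluding header):
Header: id,name,city,score
Data rows: 8

ANSWER: 8


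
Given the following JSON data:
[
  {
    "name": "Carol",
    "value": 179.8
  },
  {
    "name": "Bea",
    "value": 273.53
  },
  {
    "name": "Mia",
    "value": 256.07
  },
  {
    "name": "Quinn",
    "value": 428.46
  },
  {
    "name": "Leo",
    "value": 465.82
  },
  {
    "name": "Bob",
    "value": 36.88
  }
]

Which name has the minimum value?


Comparing values:
  Carol: 179.8
  Bea: 273.53
  Mia: 256.07
  Quinn: 428.46
  Leo: 465.82
  Bob: 36.88
Minimum: Bob (36.88)

ANSWER: Bob


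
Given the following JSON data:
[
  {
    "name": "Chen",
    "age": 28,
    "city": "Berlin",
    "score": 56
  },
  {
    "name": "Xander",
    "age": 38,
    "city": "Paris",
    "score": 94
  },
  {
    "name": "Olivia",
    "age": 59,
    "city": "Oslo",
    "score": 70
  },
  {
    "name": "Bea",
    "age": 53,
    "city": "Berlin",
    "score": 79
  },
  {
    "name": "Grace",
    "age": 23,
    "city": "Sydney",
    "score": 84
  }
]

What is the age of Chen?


Looking up record where name = Chen
Record index: 0
Field 'age' = 28

ANSWER: 28


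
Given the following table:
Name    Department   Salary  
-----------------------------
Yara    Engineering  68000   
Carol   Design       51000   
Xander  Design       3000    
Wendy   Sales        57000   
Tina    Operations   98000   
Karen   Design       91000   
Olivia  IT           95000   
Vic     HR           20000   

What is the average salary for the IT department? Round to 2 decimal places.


IT department members:
  Olivia: 95000
Sum = 95000
Count = 1
Average = 95000 / 1 = 95000.00

ANSWER: 95000.00


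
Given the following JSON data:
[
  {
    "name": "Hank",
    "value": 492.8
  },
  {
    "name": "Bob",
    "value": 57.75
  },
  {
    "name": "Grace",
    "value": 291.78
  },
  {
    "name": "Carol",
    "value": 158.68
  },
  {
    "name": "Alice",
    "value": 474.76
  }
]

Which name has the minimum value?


Comparing values:
  Hank: 492.8
  Bob: 57.75
  Grace: 291.78
  Carol: 158.68
  Alice: 474.76
Minimum: Bob (57.75)

ANSWER: Bob


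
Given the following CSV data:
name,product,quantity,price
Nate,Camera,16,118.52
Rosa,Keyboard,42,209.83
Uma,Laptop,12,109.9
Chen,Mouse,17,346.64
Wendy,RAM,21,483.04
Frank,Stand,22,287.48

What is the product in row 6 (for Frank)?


Row 6: Frank
Column 'product' = Stand

ANSWER: Stand


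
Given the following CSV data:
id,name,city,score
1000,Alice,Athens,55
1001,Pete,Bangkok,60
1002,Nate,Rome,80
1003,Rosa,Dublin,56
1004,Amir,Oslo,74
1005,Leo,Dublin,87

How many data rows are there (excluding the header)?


Counting rows (excluding header):
Header: id,name,city,score
Data rows: 6

ANSWER: 6


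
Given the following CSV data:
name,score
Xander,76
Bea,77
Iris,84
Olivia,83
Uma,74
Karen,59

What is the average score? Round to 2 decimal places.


Scores: 76, 77, 84, 83, 74, 59
Sum = 453
Count = 6
Average = 453 / 6 = 75.50

ANSWER: 75.50


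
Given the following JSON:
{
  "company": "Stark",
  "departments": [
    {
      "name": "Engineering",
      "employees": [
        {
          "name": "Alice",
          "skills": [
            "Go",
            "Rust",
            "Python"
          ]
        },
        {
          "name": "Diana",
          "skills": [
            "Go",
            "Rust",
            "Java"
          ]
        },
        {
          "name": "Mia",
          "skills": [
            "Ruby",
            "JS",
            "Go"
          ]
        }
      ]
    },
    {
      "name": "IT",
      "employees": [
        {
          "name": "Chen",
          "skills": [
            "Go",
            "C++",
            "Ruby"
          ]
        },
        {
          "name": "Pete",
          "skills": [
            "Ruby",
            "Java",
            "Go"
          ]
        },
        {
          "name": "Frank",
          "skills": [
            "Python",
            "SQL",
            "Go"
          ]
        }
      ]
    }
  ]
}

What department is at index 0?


Path: departments[0].name
Value: Engineering

ANSWER: Engineering


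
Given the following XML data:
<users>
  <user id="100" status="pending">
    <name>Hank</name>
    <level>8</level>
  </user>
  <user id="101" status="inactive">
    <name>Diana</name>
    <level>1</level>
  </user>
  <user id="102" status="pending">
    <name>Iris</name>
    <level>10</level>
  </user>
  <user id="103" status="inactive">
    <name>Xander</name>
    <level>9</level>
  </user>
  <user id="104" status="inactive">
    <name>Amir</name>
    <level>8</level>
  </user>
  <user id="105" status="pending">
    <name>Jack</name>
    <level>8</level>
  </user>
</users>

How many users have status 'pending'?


Counting users with status='pending':
  Hank (id=100) -> MATCH
  Iris (id=102) -> MATCH
  Jack (id=105) -> MATCH
Count: 3

ANSWER: 3


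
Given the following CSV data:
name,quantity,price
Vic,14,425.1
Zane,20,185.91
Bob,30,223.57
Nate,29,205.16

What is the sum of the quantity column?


Values in 'quantity' column:
  Row 1: 14
  Row 2: 20
  Row 3: 30
  Row 4: 29
Sum = 14 + 20 + 30 + 29 = 93

ANSWER: 93


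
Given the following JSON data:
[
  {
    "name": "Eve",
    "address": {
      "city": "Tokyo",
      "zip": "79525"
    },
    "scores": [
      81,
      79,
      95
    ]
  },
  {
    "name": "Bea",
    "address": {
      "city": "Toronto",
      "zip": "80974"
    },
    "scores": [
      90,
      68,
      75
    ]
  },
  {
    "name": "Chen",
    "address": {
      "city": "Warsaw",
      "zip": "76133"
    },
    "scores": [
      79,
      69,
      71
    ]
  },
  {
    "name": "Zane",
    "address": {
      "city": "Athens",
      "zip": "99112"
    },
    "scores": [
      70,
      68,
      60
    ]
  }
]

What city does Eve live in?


Path: records[0].address.city
Value: Tokyo

ANSWER: Tokyo


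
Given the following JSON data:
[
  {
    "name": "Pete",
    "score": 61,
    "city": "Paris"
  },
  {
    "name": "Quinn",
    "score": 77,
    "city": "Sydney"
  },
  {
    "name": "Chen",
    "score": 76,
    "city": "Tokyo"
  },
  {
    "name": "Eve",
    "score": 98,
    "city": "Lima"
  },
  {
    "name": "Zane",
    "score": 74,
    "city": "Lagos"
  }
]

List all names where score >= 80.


Filtering records where score >= 80:
  Pete (score=61) -> no
  Quinn (score=77) -> no
  Chen (score=76) -> no
  Eve (score=98) -> YES
  Zane (score=74) -> no


ANSWER: Eve


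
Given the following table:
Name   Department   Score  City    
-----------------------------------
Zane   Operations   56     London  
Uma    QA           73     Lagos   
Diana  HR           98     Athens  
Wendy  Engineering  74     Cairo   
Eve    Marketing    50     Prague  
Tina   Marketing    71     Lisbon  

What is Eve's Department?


Row 5: Eve
Department = Marketing

ANSWER: Marketing


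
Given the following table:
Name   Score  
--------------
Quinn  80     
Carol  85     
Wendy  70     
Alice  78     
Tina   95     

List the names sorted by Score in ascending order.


Sorting by Score (ascending):
  Wendy: 70
  Alice: 78
  Quinn: 80
  Carol: 85
  Tina: 95


ANSWER: Wendy, Alice, Quinn, Carol, Tina


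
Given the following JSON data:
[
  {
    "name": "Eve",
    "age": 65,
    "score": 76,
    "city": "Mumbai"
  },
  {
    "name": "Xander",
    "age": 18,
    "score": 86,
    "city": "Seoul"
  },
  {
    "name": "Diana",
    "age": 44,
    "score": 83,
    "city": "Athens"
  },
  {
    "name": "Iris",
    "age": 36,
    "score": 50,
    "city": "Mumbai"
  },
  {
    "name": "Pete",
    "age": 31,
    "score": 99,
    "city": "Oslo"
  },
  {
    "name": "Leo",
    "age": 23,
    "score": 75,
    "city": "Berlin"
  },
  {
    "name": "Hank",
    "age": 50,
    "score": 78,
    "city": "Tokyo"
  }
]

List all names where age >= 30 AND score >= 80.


Checking both conditions:
  Eve (age=65, score=76) -> no
  Xander (age=18, score=86) -> no
  Diana (age=44, score=83) -> YES
  Iris (age=36, score=50) -> no
  Pete (age=31, score=99) -> YES
  Leo (age=23, score=75) -> no
  Hank (age=50, score=78) -> no


ANSWER: Diana, Pete


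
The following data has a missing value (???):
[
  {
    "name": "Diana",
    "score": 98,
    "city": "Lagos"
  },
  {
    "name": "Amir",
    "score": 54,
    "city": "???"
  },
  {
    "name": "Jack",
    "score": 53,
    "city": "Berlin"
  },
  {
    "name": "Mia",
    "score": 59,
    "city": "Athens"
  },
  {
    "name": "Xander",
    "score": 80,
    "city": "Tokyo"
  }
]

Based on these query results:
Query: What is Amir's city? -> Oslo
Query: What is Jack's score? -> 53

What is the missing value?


The missing value is Amir's city
From query: Amir's city = Oslo

ANSWER: Oslo


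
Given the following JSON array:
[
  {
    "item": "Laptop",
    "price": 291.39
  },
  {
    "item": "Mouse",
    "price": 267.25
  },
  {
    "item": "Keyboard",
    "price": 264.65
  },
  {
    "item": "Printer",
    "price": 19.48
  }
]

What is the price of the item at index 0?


Array index 0 -> Laptop
price = 291.39

ANSWER: 291.39


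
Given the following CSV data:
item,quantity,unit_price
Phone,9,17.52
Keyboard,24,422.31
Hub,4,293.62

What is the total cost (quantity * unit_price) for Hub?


Row: Hub
quantity = 4
unit_price = 293.62
total = 4 * 293.62 = 1174.48

ANSWER: 1174.48


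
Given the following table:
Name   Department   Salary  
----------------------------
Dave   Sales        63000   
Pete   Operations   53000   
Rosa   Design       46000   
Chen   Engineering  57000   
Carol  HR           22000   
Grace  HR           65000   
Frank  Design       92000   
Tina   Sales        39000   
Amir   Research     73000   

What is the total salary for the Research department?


Research department members:
  Amir: 73000
Total = 73000 = 73000

ANSWER: 73000


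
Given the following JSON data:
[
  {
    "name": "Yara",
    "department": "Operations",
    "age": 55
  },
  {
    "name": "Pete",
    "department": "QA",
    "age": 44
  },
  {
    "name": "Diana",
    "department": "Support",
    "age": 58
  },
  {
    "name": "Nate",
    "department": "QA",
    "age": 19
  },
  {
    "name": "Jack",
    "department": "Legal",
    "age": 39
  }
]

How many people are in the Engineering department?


Scanning records for department = Engineering
  No matches found
Count: 0

ANSWER: 0


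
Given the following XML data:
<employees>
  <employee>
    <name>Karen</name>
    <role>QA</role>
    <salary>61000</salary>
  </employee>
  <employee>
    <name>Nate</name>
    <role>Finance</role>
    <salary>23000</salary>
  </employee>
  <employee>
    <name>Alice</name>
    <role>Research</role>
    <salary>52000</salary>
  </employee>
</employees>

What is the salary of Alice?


Searching for <employee> with <name>Alice</name>
Found at position 3
<salary>52000</salary>

ANSWER: 52000


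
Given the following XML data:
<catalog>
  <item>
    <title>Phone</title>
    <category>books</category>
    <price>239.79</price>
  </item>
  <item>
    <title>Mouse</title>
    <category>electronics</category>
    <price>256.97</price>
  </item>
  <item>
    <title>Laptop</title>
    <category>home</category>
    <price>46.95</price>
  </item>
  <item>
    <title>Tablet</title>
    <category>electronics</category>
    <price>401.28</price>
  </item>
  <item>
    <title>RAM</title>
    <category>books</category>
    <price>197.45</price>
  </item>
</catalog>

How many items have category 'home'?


Scanning <item> elements for <category>home</category>:
  Item 3: Laptop -> MATCH
Count: 1

ANSWER: 1


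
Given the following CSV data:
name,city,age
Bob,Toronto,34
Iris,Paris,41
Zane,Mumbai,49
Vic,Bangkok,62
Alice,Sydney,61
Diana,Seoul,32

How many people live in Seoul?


Scanning city column for 'Seoul':
  Row 6: Diana -> MATCH
Total matches: 1

ANSWER: 1


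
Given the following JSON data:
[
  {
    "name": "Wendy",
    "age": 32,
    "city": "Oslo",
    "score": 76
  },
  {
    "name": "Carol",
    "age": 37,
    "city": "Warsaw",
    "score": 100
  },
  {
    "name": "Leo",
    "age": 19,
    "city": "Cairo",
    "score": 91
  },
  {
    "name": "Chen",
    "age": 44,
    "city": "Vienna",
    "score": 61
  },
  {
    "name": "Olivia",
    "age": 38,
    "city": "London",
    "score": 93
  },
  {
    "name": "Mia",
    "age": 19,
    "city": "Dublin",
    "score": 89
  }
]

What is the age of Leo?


Looking up record where name = Leo
Record index: 2
Field 'age' = 19

ANSWER: 19


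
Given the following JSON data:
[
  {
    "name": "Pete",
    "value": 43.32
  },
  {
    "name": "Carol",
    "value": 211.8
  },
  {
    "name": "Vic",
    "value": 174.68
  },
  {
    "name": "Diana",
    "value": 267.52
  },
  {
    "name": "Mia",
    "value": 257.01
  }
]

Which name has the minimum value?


Comparing values:
  Pete: 43.32
  Carol: 211.8
  Vic: 174.68
  Diana: 267.52
  Mia: 257.01
Minimum: Pete (43.32)

ANSWER: Pete


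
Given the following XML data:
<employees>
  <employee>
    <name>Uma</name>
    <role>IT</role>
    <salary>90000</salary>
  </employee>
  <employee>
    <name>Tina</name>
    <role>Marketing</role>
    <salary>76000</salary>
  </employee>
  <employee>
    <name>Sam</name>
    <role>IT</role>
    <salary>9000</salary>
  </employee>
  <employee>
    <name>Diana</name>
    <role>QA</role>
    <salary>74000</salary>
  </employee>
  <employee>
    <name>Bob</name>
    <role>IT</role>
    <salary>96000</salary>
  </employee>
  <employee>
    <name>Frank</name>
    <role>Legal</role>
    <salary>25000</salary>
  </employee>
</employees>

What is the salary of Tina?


Searching for <employee> with <name>Tina</name>
Found at position 2
<salary>76000</salary>

ANSWER: 76000


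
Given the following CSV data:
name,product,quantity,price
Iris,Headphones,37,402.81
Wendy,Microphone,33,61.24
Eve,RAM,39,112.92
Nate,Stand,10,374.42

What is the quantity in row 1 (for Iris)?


Row 1: Iris
Column 'quantity' = 37

ANSWER: 37


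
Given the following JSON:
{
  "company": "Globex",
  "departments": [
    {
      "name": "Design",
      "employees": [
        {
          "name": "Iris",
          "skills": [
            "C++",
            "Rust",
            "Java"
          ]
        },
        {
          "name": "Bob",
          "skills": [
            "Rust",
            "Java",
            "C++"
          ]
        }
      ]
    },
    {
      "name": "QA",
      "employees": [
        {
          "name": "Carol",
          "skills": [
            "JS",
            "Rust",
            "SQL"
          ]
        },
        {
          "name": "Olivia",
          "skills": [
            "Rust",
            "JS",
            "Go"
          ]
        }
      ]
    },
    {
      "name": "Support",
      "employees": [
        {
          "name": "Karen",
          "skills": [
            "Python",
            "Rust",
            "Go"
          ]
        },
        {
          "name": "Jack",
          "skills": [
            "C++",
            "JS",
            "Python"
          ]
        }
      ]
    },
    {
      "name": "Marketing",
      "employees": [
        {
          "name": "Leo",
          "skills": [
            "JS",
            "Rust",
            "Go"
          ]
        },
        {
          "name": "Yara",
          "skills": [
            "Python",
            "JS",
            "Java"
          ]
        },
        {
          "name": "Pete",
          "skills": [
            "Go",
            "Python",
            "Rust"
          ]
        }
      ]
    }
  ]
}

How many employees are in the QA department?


Path: departments[1].employees
Count: 2

ANSWER: 2


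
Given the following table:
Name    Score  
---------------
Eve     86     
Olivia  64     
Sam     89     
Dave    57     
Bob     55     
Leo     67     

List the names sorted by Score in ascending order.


Sorting by Score (ascending):
  Bob: 55
  Dave: 57
  Olivia: 64
  Leo: 67
  Eve: 86
  Sam: 89


ANSWER: Bob, Dave, Olivia, Leo, Eve, Sam


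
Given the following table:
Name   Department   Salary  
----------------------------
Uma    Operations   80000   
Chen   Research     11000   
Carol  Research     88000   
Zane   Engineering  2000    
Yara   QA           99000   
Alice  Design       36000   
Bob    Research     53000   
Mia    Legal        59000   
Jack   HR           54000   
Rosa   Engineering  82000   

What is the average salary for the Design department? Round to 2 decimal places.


Design department members:
  Alice: 36000
Sum = 36000
Count = 1
Average = 36000 / 1 = 36000.00

ANSWER: 36000.00


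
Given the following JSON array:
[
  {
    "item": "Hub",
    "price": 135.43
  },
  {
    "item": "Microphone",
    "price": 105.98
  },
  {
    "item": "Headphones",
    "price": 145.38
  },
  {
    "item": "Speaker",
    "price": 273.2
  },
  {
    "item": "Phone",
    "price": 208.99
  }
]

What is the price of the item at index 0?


Array index 0 -> Hub
price = 135.43

ANSWER: 135.43


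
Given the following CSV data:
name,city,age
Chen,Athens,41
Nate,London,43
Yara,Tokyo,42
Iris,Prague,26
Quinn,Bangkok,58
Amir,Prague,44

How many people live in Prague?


Scanning city column for 'Prague':
  Row 4: Iris -> MATCH
  Row 6: Amir -> MATCH
Total matches: 2

ANSWER: 2


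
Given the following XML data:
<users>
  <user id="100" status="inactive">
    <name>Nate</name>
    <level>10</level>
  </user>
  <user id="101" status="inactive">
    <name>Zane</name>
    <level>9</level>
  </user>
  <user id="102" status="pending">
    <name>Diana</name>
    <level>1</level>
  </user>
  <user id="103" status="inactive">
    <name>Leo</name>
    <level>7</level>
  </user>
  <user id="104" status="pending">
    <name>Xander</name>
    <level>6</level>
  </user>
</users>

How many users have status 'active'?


Counting users with status='active':
Count: 0

ANSWER: 0


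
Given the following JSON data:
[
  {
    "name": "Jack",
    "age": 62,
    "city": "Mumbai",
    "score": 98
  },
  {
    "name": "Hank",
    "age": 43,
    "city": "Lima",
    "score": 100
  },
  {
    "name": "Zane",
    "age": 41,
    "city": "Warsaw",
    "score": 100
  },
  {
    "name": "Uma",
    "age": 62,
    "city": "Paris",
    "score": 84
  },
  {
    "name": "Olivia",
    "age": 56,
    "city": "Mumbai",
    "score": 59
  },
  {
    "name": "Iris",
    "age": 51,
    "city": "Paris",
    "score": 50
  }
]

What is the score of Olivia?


Looking up record where name = Olivia
Record index: 4
Field 'score' = 59

ANSWER: 59


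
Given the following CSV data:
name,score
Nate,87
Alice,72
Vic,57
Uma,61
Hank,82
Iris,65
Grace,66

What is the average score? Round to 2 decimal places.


Scores: 87, 72, 57, 61, 82, 65, 66
Sum = 490
Count = 7
Average = 490 / 7 = 70.00

ANSWER: 70.00


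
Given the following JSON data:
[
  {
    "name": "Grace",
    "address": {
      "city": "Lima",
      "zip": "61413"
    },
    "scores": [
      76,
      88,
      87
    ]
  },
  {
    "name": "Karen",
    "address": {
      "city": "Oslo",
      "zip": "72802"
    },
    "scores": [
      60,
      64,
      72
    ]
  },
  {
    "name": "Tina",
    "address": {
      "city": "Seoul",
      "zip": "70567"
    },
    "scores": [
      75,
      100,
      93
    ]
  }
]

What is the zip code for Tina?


Path: records[2].address.zip
Value: 70567

ANSWER: 70567


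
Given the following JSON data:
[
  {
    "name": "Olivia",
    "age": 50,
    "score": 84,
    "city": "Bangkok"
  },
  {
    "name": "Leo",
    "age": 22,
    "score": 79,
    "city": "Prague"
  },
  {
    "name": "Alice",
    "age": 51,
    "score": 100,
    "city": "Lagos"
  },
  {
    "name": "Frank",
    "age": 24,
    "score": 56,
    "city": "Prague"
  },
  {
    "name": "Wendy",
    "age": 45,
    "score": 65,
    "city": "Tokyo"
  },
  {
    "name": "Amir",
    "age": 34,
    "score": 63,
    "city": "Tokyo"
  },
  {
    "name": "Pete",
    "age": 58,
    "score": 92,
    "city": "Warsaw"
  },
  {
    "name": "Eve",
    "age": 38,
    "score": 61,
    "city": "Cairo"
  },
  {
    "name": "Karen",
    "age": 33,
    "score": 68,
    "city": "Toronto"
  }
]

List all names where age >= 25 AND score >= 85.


Checking both conditions:
  Olivia (age=50, score=84) -> no
  Leo (age=22, score=79) -> no
  Alice (age=51, score=100) -> YES
  Frank (age=24, score=56) -> no
  Wendy (age=45, score=65) -> no
  Amir (age=34, score=63) -> no
  Pete (age=58, score=92) -> YES
  Eve (age=38, score=61) -> no
  Karen (age=33, score=68) -> no


ANSWER: Alice, Pete


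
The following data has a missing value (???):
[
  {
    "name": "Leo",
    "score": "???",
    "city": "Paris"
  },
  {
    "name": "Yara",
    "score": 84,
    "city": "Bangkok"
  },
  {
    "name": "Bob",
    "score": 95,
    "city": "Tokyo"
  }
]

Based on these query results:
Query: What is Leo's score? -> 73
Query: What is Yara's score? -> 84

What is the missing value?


The missing value is Leo's score
From query: Leo's score = 73

ANSWER: 73


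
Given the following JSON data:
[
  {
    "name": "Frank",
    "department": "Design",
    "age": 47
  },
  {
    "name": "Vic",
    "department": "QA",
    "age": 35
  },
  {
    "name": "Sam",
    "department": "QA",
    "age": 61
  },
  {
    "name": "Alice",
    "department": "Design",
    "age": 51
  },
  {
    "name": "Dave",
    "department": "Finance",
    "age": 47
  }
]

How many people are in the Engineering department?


Scanning records for department = Engineering
  No matches found
Count: 0

ANSWER: 0


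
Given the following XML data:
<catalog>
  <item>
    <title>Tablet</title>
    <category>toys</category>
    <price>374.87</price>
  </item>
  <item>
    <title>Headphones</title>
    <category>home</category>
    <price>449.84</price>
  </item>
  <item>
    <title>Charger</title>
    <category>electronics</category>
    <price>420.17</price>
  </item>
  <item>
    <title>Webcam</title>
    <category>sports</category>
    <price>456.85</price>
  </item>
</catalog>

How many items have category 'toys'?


Scanning <item> elements for <category>toys</category>:
  Item 1: Tablet -> MATCH
Count: 1

ANSWER: 1


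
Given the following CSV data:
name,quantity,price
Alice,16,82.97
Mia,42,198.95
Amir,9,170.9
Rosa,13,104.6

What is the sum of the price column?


Values in 'price' column:
  Row 1: 82.97
  Row 2: 198.95
  Row 3: 170.9
  Row 4: 104.6
Sum = 82.97 + 198.95 + 170.9 + 104.6 = 557.42

ANSWER: 557.42


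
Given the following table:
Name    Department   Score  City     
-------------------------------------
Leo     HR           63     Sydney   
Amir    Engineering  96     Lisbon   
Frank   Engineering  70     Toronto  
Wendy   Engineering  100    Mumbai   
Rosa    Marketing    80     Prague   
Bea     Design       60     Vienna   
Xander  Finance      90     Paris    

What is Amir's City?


Row 2: Amir
City = Lisbon

ANSWER: Lisbon


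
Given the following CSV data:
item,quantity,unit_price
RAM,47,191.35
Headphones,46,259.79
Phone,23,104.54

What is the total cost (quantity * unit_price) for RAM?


Row: RAM
quantity = 47
unit_price = 191.35
total = 47 * 191.35 = 8993.45

ANSWER: 8993.45


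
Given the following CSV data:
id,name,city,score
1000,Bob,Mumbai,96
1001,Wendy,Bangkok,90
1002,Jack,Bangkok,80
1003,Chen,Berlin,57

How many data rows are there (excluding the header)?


Counting rows (excluding header):
Header: id,name,city,score
Data rows: 4

ANSWER: 4


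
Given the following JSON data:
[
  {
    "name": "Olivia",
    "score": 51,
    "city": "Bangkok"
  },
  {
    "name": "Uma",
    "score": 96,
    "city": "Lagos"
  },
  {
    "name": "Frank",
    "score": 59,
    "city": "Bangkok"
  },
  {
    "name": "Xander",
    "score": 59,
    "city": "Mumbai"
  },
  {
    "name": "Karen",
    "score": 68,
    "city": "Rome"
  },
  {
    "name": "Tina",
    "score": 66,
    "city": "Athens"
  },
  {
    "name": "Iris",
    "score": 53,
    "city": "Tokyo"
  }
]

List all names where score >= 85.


Filtering records where score >= 85:
  Olivia (score=51) -> no
  Uma (score=96) -> YES
  Frank (score=59) -> no
  Xander (score=59) -> no
  Karen (score=68) -> no
  Tina (score=66) -> no
  Iris (score=53) -> no


ANSWER: Uma


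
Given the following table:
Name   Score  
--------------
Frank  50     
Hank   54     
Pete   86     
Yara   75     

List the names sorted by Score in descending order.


Sorting by Score (descending):
  Pete: 86
  Yara: 75
  Hank: 54
  Frank: 50


ANSWER: Pete, Yara, Hank, Frank


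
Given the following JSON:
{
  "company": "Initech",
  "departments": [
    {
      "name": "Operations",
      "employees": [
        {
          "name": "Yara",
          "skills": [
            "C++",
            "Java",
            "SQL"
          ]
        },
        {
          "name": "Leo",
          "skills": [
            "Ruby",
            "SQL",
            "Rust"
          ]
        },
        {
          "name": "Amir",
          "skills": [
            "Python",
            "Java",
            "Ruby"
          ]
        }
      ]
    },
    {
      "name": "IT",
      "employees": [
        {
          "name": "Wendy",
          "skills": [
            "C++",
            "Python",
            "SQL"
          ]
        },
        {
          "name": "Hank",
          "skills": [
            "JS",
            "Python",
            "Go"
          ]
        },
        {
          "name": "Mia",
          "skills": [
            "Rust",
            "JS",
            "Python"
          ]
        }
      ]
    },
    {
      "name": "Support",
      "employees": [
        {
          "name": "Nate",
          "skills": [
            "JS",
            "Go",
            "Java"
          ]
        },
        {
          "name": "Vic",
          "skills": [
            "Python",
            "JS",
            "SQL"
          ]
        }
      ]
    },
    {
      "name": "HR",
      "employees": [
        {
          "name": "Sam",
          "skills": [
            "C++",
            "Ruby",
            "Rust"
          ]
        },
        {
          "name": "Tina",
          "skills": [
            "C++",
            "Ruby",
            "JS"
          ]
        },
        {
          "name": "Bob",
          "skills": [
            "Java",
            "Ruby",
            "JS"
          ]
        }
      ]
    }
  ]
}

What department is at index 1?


Path: departments[1].name
Value: IT

ANSWER: IT


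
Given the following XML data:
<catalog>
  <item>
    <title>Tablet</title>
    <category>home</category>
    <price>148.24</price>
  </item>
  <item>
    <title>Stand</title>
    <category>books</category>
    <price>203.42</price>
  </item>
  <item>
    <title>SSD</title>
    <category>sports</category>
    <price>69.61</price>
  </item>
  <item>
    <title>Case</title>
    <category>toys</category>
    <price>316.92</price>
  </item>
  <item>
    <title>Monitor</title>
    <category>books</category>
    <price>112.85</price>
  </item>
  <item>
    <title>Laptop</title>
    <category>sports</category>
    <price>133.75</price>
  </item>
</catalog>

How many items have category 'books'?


Scanning <item> elements for <category>books</category>:
  Item 2: Stand -> MATCH
  Item 5: Monitor -> MATCH
Count: 2

ANSWER: 2


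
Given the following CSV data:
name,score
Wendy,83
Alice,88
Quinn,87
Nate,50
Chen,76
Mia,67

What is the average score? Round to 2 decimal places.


Scores: 83, 88, 87, 50, 76, 67
Sum = 451
Count = 6
Average = 451 / 6 = 75.17

ANSWER: 75.17


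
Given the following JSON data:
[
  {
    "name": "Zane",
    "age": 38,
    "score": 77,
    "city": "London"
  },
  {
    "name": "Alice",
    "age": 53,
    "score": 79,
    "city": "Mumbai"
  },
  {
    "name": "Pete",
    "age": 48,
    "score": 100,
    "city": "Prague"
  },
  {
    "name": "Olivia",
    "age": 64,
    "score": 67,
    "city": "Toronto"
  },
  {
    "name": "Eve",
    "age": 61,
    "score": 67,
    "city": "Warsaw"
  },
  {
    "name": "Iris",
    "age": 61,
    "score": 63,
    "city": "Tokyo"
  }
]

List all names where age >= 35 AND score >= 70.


Checking both conditions:
  Zane (age=38, score=77) -> YES
  Alice (age=53, score=79) -> YES
  Pete (age=48, score=100) -> YES
  Olivia (age=64, score=67) -> no
  Eve (age=61, score=67) -> no
  Iris (age=61, score=63) -> no


ANSWER: Zane, Alice, Pete


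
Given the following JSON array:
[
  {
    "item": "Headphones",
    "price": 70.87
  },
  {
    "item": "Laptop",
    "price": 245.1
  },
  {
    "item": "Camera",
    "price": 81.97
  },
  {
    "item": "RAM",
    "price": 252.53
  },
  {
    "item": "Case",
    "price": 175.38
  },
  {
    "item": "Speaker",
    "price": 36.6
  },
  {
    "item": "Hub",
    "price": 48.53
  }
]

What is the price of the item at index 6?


Array index 6 -> Hub
price = 48.53

ANSWER: 48.53


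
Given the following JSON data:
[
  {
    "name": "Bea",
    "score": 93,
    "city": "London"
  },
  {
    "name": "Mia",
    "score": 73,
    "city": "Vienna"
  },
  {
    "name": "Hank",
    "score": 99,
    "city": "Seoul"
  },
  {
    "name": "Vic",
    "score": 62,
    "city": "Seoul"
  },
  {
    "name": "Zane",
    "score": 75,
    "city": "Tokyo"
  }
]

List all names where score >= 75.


Filtering records where score >= 75:
  Bea (score=93) -> YES
  Mia (score=73) -> no
  Hank (score=99) -> YES
  Vic (score=62) -> no
  Zane (score=75) -> YES


ANSWER: Bea, Hank, Zane


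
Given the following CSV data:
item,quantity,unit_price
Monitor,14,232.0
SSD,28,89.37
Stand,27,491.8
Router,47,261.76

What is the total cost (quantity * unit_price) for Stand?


Row: Stand
quantity = 27
unit_price = 491.8
total = 27 * 491.8 = 13278.6

ANSWER: 13278.6


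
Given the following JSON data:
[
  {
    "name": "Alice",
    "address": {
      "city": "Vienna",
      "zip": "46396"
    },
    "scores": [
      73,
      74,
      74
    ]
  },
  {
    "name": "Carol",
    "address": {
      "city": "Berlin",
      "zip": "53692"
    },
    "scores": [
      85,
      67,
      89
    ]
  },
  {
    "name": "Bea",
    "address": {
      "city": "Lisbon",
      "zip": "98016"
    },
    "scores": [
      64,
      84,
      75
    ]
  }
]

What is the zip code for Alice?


Path: records[0].address.zip
Value: 46396

ANSWER: 46396


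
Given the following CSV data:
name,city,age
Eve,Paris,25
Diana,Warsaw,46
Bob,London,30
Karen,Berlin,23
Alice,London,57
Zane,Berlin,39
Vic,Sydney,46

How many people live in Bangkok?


Scanning city column for 'Bangkok':
Total matches: 0

ANSWER: 0


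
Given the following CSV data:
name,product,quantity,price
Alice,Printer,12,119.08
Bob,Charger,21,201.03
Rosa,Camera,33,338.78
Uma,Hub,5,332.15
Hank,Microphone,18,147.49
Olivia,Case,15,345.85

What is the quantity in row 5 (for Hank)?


Row 5: Hank
Column 'quantity' = 18

ANSWER: 18


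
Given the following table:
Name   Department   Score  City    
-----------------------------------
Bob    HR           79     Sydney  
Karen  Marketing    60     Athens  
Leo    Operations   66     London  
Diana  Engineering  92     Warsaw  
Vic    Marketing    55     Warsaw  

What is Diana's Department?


Row 4: Diana
Department = Engineering

ANSWER: Engineering


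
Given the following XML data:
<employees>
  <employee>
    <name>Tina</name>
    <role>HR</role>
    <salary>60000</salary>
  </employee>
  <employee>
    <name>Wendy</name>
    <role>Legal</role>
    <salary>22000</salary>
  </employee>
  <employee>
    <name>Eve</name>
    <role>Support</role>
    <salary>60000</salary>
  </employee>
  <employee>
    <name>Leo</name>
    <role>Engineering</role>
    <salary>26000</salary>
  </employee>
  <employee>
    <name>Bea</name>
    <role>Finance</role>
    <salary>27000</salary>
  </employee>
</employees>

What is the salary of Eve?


Searching for <employee> with <name>Eve</name>
Found at position 3
<salary>60000</salary>

ANSWER: 60000


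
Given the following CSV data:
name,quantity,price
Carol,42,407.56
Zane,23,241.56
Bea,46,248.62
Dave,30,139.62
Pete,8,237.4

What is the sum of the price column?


Values in 'price' column:
  Row 1: 407.56
  Row 2: 241.56
  Row 3: 248.62
  Row 4: 139.62
  Row 5: 237.4
Sum = 407.56 + 241.56 + 248.62 + 139.62 + 237.4 = 1274.76

ANSWER: 1274.76


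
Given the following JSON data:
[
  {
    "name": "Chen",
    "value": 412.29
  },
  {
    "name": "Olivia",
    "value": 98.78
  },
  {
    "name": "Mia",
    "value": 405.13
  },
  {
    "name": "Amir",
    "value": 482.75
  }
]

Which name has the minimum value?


Comparing values:
  Chen: 412.29
  Olivia: 98.78
  Mia: 405.13
  Amir: 482.75
Minimum: Olivia (98.78)

ANSWER: Olivia


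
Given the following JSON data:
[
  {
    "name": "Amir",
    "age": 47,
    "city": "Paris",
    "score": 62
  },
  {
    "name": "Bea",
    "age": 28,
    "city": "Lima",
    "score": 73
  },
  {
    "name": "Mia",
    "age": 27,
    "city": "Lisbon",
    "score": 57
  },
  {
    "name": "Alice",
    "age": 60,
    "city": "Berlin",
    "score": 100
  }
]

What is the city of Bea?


Looking up record where name = Bea
Record index: 1
Field 'city' = Lima

ANSWER: Lima


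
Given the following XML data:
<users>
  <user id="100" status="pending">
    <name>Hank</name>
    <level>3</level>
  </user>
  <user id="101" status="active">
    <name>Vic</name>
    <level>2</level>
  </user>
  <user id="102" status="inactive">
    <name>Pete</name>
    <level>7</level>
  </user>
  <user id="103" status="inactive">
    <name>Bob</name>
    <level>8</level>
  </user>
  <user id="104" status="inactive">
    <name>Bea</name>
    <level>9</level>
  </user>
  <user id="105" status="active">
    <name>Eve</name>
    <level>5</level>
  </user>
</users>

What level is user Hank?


Finding user: Hank
<level>3</level>

ANSWER: 3


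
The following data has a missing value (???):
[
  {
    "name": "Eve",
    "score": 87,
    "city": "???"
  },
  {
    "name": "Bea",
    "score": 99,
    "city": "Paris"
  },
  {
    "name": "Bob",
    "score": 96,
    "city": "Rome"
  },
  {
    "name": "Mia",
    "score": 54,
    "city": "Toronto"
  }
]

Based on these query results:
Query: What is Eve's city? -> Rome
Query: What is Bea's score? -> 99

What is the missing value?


The missing value is Eve's city
From query: Eve's city = Rome

ANSWER: Rome


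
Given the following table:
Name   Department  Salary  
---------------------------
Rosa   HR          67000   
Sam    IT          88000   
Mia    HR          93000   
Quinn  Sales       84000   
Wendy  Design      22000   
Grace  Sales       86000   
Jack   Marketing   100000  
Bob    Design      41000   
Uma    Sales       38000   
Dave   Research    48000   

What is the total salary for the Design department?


Design department members:
  Wendy: 22000
  Bob: 41000
Total = 22000 + 41000 = 63000

ANSWER: 63000
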